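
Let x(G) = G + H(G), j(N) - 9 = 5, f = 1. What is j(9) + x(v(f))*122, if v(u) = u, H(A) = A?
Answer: 258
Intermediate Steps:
j(N) = 14 (j(N) = 9 + 5 = 14)
x(G) = 2*G (x(G) = G + G = 2*G)
j(9) + x(v(f))*122 = 14 + (2*1)*122 = 14 + 2*122 = 14 + 244 = 258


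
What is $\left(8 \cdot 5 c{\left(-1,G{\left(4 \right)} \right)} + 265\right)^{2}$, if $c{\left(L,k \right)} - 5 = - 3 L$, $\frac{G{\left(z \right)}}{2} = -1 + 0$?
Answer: $342225$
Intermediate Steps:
$G{\left(z \right)} = -2$ ($G{\left(z \right)} = 2 \left(-1 + 0\right) = 2 \left(-1\right) = -2$)
$c{\left(L,k \right)} = 5 - 3 L$
$\left(8 \cdot 5 c{\left(-1,G{\left(4 \right)} \right)} + 265\right)^{2} = \left(8 \cdot 5 \left(5 - -3\right) + 265\right)^{2} = \left(40 \left(5 + 3\right) + 265\right)^{2} = \left(40 \cdot 8 + 265\right)^{2} = \left(320 + 265\right)^{2} = 585^{2} = 342225$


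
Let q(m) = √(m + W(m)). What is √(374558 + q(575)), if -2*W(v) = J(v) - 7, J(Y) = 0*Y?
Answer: √(1498232 + 2*√2314)/2 ≈ 612.03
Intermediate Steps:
J(Y) = 0
W(v) = 7/2 (W(v) = -(0 - 7)/2 = -½*(-7) = 7/2)
q(m) = √(7/2 + m) (q(m) = √(m + 7/2) = √(7/2 + m))
√(374558 + q(575)) = √(374558 + √(14 + 4*575)/2) = √(374558 + √(14 + 2300)/2) = √(374558 + √2314/2)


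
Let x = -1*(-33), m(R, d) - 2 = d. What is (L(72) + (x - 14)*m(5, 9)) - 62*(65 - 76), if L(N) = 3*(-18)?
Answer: 837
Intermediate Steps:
m(R, d) = 2 + d
x = 33
L(N) = -54
(L(72) + (x - 14)*m(5, 9)) - 62*(65 - 76) = (-54 + (33 - 14)*(2 + 9)) - 62*(65 - 76) = (-54 + 19*11) - 62*(-11) = (-54 + 209) + 682 = 155 + 682 = 837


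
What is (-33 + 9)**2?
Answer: 576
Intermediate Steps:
(-33 + 9)**2 = (-24)**2 = 576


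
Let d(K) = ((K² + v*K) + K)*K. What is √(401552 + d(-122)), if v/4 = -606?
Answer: 2*I*√9369557 ≈ 6121.9*I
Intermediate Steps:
v = -2424 (v = 4*(-606) = -2424)
d(K) = K*(K² - 2423*K) (d(K) = ((K² - 2424*K) + K)*K = (K² - 2423*K)*K = K*(K² - 2423*K))
√(401552 + d(-122)) = √(401552 + (-122)²*(-2423 - 122)) = √(401552 + 14884*(-2545)) = √(401552 - 37879780) = √(-37478228) = 2*I*√9369557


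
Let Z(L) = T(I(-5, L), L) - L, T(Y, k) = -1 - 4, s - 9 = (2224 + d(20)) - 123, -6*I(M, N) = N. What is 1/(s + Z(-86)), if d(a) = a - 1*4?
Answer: 1/2207 ≈ 0.00045310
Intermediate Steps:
d(a) = -4 + a (d(a) = a - 4 = -4 + a)
I(M, N) = -N/6
s = 2126 (s = 9 + ((2224 + (-4 + 20)) - 123) = 9 + ((2224 + 16) - 123) = 9 + (2240 - 123) = 9 + 2117 = 2126)
T(Y, k) = -5
Z(L) = -5 - L
1/(s + Z(-86)) = 1/(2126 + (-5 - 1*(-86))) = 1/(2126 + (-5 + 86)) = 1/(2126 + 81) = 1/2207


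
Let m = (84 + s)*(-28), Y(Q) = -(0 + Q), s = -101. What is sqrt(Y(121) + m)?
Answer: sqrt(355) ≈ 18.841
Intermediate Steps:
Y(Q) = -Q
m = 476 (m = (84 - 101)*(-28) = -17*(-28) = 476)
sqrt(Y(121) + m) = sqrt(-1*121 + 476) = sqrt(-121 + 476) = sqrt(355)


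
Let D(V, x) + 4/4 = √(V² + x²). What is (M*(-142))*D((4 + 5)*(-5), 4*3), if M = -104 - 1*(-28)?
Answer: -10792 + 32376*√241 ≈ 4.9182e+5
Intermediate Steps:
M = -76 (M = -104 + 28 = -76)
D(V, x) = -1 + √(V² + x²)
(M*(-142))*D((4 + 5)*(-5), 4*3) = (-76*(-142))*(-1 + √(((4 + 5)*(-5))² + (4*3)²)) = 10792*(-1 + √((9*(-5))² + 12²)) = 10792*(-1 + √((-45)² + 144)) = 10792*(-1 + √(2025 + 144)) = 10792*(-1 + √2169) = 10792*(-1 + 3*√241) = -10792 + 32376*√241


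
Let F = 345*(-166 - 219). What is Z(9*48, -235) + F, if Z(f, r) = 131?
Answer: -132694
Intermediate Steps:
F = -132825 (F = 345*(-385) = -132825)
Z(9*48, -235) + F = 131 - 132825 = -132694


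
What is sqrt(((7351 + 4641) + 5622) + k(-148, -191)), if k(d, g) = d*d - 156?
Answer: sqrt(39362) ≈ 198.40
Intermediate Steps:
k(d, g) = -156 + d**2 (k(d, g) = d**2 - 156 = -156 + d**2)
sqrt(((7351 + 4641) + 5622) + k(-148, -191)) = sqrt(((7351 + 4641) + 5622) + (-156 + (-148)**2)) = sqrt((11992 + 5622) + (-156 + 21904)) = sqrt(17614 + 21748) = sqrt(39362)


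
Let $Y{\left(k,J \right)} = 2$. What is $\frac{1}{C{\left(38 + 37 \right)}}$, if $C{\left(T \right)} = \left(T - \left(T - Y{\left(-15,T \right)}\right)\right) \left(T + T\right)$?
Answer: $\frac{1}{300} \approx 0.0033333$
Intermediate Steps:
$C{\left(T \right)} = 4 T$ ($C{\left(T \right)} = \left(T - \left(-2 + T\right)\right) \left(T + T\right) = 2 \cdot 2 T = 4 T$)
$\frac{1}{C{\left(38 + 37 \right)}} = \frac{1}{4 \left(38 + 37\right)} = \frac{1}{4 \cdot 75} = \frac{1}{300}$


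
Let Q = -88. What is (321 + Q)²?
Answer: 54289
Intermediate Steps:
(321 + Q)² = (321 - 88)² = 233² = 54289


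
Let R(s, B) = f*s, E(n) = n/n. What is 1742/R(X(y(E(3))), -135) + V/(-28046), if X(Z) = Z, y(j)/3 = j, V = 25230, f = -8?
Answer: -12365413/168276 ≈ -73.483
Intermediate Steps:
E(n) = 1
y(j) = 3*j
R(s, B) = -8*s
1742/R(X(y(E(3))), -135) + V/(-28046) = 1742/((-24)) + 25230/(-28046) = 1742/((-8*3)) + 25230*(-1/28046) = 1742/(-24) - 12615/14023 = 1742*(-1/24) - 12615/14023 = -871/12 - 12615/14023 = -12365413/168276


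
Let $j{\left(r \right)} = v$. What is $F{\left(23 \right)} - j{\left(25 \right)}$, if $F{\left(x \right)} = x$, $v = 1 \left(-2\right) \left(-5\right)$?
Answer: $13$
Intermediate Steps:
$v = 10$ ($v = \left(-2\right) \left(-5\right) = 10$)
$j{\left(r \right)} = 10$
$F{\left(23 \right)} - j{\left(25 \right)} = 23 - 10 = 13$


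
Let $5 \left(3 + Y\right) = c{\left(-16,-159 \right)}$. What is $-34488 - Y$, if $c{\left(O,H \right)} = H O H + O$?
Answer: $\frac{232087}{5} \approx 46417.0$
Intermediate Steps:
$c{\left(O,H \right)} = O + O H^{2}$ ($c{\left(O,H \right)} = O H^{2} + O = O + O H^{2}$)
$Y = - \frac{404527}{5}$ ($Y = -3 + \frac{\left(-16\right) \left(1 + \left(-159\right)^{2}\right)}{5} = -3 + \frac{\left(-16\right) \left(1 + 25281\right)}{5} = -3 + \frac{\left(-16\right) 25282}{5} = -3 + \frac{1}{5} \left(-404512\right) = -3 - \frac{404512}{5} = - \frac{404527}{5} \approx -80905.0$)
$-34488 - Y = -34488 - - \frac{404527}{5} = -34488 + \frac{404527}{5} = \frac{232087}{5}$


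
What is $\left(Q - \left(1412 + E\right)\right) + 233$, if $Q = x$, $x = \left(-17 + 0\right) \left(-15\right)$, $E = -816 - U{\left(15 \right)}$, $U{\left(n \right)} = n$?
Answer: $-93$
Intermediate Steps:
$E = -831$ ($E = -816 - 15 = -831$)
$x = 255$ ($x = \left(-17\right) \left(-15\right) = 255$)
$Q = 255$
$\left(Q - \left(1412 + E\right)\right) + 233 = \left(255 - 581\right) + 233 = -326 + 233 = -93$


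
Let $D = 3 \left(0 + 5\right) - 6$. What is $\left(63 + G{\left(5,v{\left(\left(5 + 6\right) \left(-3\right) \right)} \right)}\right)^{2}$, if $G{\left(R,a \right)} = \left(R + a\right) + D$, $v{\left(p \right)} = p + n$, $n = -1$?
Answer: $1849$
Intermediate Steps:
$D = 9$ ($D = 3 \cdot 5 - 6 = 15 - 6 = 9$)
$v{\left(p \right)} = -1 + p$ ($v{\left(p \right)} = p - 1 = -1 + p$)
$G{\left(R,a \right)} = 9 + R + a$ ($G{\left(R,a \right)} = \left(R + a\right) + 9 = 9 + R + a$)
$\left(63 + G{\left(5,v{\left(\left(5 + 6\right) \left(-3\right) \right)} \right)}\right)^{2} = \left(63 + \left(9 + 5 + \left(-1 + \left(5 + 6\right) \left(-3\right)\right)\right)\right)^{2} = \left(63 + \left(9 + 5 + \left(-1 + 11 \left(-3\right)\right)\right)\right)^{2} = \left(63 + \left(9 + 5 - 34\right)\right)^{2} = \left(63 - 20\right)^{2} = 43^{2} = 1849$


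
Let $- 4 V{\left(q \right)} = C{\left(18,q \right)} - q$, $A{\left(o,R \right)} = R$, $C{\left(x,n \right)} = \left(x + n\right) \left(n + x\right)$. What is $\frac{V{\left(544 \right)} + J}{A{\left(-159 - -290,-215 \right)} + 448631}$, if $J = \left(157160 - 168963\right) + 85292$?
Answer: $- \frac{667}{56052} \approx -0.0119$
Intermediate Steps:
$C{\left(x,n \right)} = \left(n + x\right)^{2}$ ($C{\left(x,n \right)} = \left(n + x\right) \left(n + x\right) = \left(n + x\right)^{2}$)
$J = 73489$ ($J = -11803 + 85292 = 73489$)
$V{\left(q \right)} = - \frac{\left(18 + q\right)^{2}}{4} + \frac{q}{4}$ ($V{\left(q \right)} = - \frac{\left(q + 18\right)^{2} - q}{4} = - \frac{\left(18 + q\right)^{2} - q}{4} = - \frac{\left(18 + q\right)^{2}}{4} + \frac{q}{4}$)
$\frac{V{\left(544 \right)} + J}{A{\left(-159 - -290,-215 \right)} + 448631} = \frac{\left(- \frac{\left(18 + 544\right)^{2}}{4} + \frac{1}{4} \cdot 544\right) + 73489}{-215 + 448631} = \frac{\left(- \frac{562^{2}}{4} + 136\right) + 73489}{448416} = \left(\left(\left(- \frac{1}{4}\right) 315844 + 136\right) + 73489\right) \frac{1}{448416} = \left(\left(-78961 + 136\right) + 73489\right) \frac{1}{448416} = \left(-78825 + 73489\right) \frac{1}{448416} = \left(-5336\right) \frac{1}{448416} = - \frac{667}{56052}$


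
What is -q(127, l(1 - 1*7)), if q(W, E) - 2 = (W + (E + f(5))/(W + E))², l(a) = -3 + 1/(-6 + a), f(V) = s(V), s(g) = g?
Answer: -35677054722/2211169 ≈ -16135.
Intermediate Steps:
f(V) = V
q(W, E) = 2 + (W + (5 + E)/(E + W))² (q(W, E) = 2 + (W + (E + 5)/(W + E))² = 2 + (W + (5 + E)/(E + W))²)
-q(127, l(1 - 1*7)) = -(2 + (5 + (19 - 3*(1 - 1*7))/(-6 + (1 - 1*7)) + 127² + ((19 - 3*(1 - 1*7))/(-6 + (1 - 1*7)))*127)²/((19 - 3*(1 - 1*7))/(-6 + (1 - 1*7)) + 127)²) = -(2 + (5 + (19 - 3*(1 - 7))/(-6 + (1 - 7)) + 16129 + ((19 - 3*(1 - 7))/(-6 + (1 - 7)))*127)²/((19 - 3*(1 - 7))/(-6 + (1 - 7)) + 127)²) = -(2 + (5 + (19 - 3*(-6))/(-6 - 6) + 16129 + ((19 - 3*(-6))/(-6 - 6))*127)²/((19 - 3*(-6))/(-6 - 6) + 127)²) = -(2 + (5 + (19 + 18)/(-12) + 16129 + ((19 + 18)/(-12))*127)²/((19 + 18)/(-12) + 127)²) = -(2 + (5 - 1/12*37 + 16129 - 1/12*37*127)²/(-1/12*37 + 127)²) = -(2 + (5 - 37/12 + 16129 - 37/12*127)²/(-37/12 + 127)²) = -(2 + (5 - 37/12 + 16129 - 4699/12)²/(1487/12)²) = -(2 + 144*(47218/3)²/2211169) = -(2 + (144/2211169)*(2229539524/9)) = -(2 + 35672632384/2211169) = -1*35677054722/2211169 = -35677054722/2211169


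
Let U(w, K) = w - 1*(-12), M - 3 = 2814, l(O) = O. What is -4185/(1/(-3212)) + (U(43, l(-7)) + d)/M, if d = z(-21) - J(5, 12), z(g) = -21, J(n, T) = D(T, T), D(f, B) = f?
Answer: 37866733762/2817 ≈ 1.3442e+7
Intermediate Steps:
J(n, T) = T
M = 2817 (M = 3 + 2814 = 2817)
U(w, K) = 12 + w (U(w, K) = w + 12 = 12 + w)
d = -33 (d = -21 - 1*12 = -21 - 12 = -33)
-4185/(1/(-3212)) + (U(43, l(-7)) + d)/M = -4185/(1/(-3212)) + ((12 + 43) - 33)/2817 = -4185/(-1/3212) + (55 - 33)*(1/2817) = -4185*(-3212) + 22*(1/2817) = 13442220 + 22/2817 = 37866733762/2817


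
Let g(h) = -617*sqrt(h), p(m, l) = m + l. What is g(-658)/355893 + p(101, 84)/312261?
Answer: 185/312261 - 617*I*sqrt(658)/355893 ≈ 0.00059245 - 0.044471*I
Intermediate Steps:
p(m, l) = l + m
g(-658)/355893 + p(101, 84)/312261 = -617*I*sqrt(658)/355893 + (84 + 101)/312261 = -617*I*sqrt(658)*(1/355893) + 185*(1/312261) = -617*I*sqrt(658)*(1/355893) + 185/312261 = -617*I*sqrt(658)/355893 + 185/312261 = 185/312261 - 617*I*sqrt(658)/355893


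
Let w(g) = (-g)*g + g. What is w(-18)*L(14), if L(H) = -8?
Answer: 2736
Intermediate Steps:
w(g) = g - g² (w(g) = -g² + g = g - g²)
w(-18)*L(14) = -18*(1 - 1*(-18))*(-8) = -18*(1 + 18)*(-8) = -18*19*(-8) = -342*(-8) = 2736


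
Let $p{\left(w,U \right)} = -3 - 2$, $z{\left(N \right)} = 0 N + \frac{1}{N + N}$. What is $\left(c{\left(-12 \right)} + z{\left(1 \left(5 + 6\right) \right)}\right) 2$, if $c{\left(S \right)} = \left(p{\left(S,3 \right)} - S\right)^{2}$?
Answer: $\frac{1079}{11} \approx 98.091$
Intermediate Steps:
$z{\left(N \right)} = \frac{1}{2 N}$ ($z{\left(N \right)} = 0 + \frac{1}{2 N} = \frac{1}{2 N}$)
$p{\left(w,U \right)} = -5$ ($p{\left(w,U \right)} = -3 - 2 = -5$)
$c{\left(S \right)} = \left(-5 - S\right)^{2}$
$\left(c{\left(-12 \right)} + z{\left(1 \left(5 + 6\right) \right)}\right) 2 = \left(\left(5 - 12\right)^{2} + \frac{1}{2 \cdot 1 \left(5 + 6\right)}\right) 2 = \left(\left(-7\right)^{2} + \frac{1}{2 \cdot 1 \cdot 11}\right) 2 = \left(49 + \frac{1}{2 \cdot 11}\right) 2 = \left(49 + \frac{1}{2} \cdot \frac{1}{11}\right) 2 = \left(49 + \frac{1}{22}\right) 2 = \frac{1079}{22} \cdot 2 = \frac{1079}{11}$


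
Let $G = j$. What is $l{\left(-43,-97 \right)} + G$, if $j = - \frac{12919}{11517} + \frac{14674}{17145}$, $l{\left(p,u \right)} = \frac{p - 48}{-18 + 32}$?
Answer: $- \frac{890652713}{131639310} \approx -6.7659$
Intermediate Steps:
$l{\left(p,u \right)} = - \frac{24}{7} + \frac{p}{14}$ ($l{\left(p,u \right)} = \frac{-48 + p}{14} = \left(-48 + p\right) \frac{1}{14} = - \frac{24}{7} + \frac{p}{14}$)
$j = - \frac{17498599}{65819655}$ ($j = \left(-12919\right) \frac{1}{11517} + 14674 \cdot \frac{1}{17145} = - \frac{12919}{11517} + \frac{14674}{17145} = - \frac{17498599}{65819655} \approx -0.26586$)
$G = - \frac{17498599}{65819655} \approx -0.26586$
$l{\left(-43,-97 \right)} + G = \left(- \frac{24}{7} + \frac{1}{14} \left(-43\right)\right) - \frac{17498599}{65819655} = \left(- \frac{24}{7} - \frac{43}{14}\right) - \frac{17498599}{65819655} = - \frac{13}{2} - \frac{17498599}{65819655} = - \frac{890652713}{131639310}$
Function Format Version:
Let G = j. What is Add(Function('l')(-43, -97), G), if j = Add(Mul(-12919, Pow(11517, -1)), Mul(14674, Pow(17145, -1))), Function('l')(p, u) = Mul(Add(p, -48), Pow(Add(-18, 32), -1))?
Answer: Rational(-890652713, 131639310) ≈ -6.7659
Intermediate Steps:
Function('l')(p, u) = Add(Rational(-24, 7), Mul(Rational(1, 14), p)) (Function('l')(p, u) = Mul(Add(-48, p), Pow(14, -1)) = Mul(Add(-48, p), Rational(1, 14)) = Add(Rational(-24, 7), Mul(Rational(1, 14), p)))
j = Rational(-17498599, 65819655) (j = Add(Mul(-12919, Rational(1, 11517)), Mul(14674, Rational(1, 17145))) = Add(Rational(-12919, 11517), Rational(14674, 17145)) = Rational(-17498599, 65819655) ≈ -0.26586)
G = Rational(-17498599, 65819655) ≈ -0.26586
Add(Function('l')(-43, -97), G) = Add(Add(Rational(-24, 7), Mul(Rational(1, 14), -43)), Rational(-17498599, 65819655)) = Add(Add(Rational(-24, 7), Rational(-43, 14)), Rational(-17498599, 65819655)) = Add(Rational(-13, 2), Rational(-17498599, 65819655)) = Rational(-890652713, 131639310)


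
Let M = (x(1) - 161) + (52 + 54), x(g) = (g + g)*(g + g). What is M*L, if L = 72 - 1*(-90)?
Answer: -8262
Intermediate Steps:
x(g) = 4*g² (x(g) = (2*g)*(2*g) = 4*g²)
M = -51 (M = (4*1² - 161) + (52 + 54) = (4*1 - 161) + 106 = (4 - 161) + 106 = -157 + 106 = -51)
L = 162 (L = 72 + 90 = 162)
M*L = -51*162 = -8262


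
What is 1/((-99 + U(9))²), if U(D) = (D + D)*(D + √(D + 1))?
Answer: 89/6561 - 28*√10/6561 ≈ 6.9536e-5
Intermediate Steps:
U(D) = 2*D*(D + √(1 + D)) (U(D) = (2*D)*(D + √(1 + D)) = 2*D*(D + √(1 + D)))
1/((-99 + U(9))²) = 1/((-99 + 2*9*(9 + √(1 + 9)))²) = 1/((-99 + 2*9*(9 + √10))²) = 1/((-99 + (162 + 18*√10))²) = 1/((63 + 18*√10)²) = (63 + 18*√10)⁻²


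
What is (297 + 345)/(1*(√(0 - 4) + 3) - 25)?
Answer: -3531/122 - 321*I/122 ≈ -28.943 - 2.6311*I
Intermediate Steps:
(297 + 345)/(1*(√(0 - 4) + 3) - 25) = 642/(1*(√(-4) + 3) - 25) = 642/(1*(2*I + 3) - 25) = 642/(1*(3 + 2*I) - 25) = 642/((3 + 2*I) - 25) = 642/(-22 + 2*I) = 642*((-22 - 2*I)/488) = 321*(-22 - 2*I)/244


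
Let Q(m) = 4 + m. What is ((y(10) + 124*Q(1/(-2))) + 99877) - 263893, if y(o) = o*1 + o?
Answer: -163562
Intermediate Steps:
y(o) = 2*o (y(o) = o + o = 2*o)
((y(10) + 124*Q(1/(-2))) + 99877) - 263893 = ((2*10 + 124*(4 + 1/(-2))) + 99877) - 263893 = ((20 + 124*(4 - 1/2)) + 99877) - 263893 = ((20 + 124*(7/2)) + 99877) - 263893 = ((20 + 434) + 99877) - 263893 = (454 + 99877) - 263893 = 100331 - 263893 = -163562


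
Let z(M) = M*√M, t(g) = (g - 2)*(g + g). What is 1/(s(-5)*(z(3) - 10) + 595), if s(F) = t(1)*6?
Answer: 715/507337 + 36*√3/507337 ≈ 0.0015322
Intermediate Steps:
t(g) = 2*g*(-2 + g) (t(g) = (-2 + g)*(2*g) = 2*g*(-2 + g))
z(M) = M^(3/2)
s(F) = -12 (s(F) = (2*1*(-2 + 1))*6 = (2*1*(-1))*6 = -2*6 = -12)
1/(s(-5)*(z(3) - 10) + 595) = 1/(-12*(3^(3/2) - 10) + 595) = 1/(-12*(3*√3 - 10) + 595) = 1/(-12*(-10 + 3*√3) + 595) = 1/((120 - 36*√3) + 595) = 1/(715 - 36*√3)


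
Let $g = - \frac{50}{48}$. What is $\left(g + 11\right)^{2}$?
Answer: $\frac{57121}{576} \approx 99.168$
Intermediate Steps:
$g = - \frac{25}{24}$ ($g = \left(-50\right) \frac{1}{48} = - \frac{25}{24} \approx -1.0417$)
$\left(g + 11\right)^{2} = \left(- \frac{25}{24} + 11\right)^{2} = \left(\frac{239}{24}\right)^{2} = \frac{57121}{576}$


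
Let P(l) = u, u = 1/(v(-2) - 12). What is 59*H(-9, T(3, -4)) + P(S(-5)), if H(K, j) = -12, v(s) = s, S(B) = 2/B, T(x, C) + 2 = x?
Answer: -9913/14 ≈ -708.07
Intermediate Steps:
T(x, C) = -2 + x
u = -1/14 (u = 1/(-2 - 12) = 1/(-14) = -1/14 ≈ -0.071429)
P(l) = -1/14
59*H(-9, T(3, -4)) + P(S(-5)) = 59*(-12) - 1/14 = -708 - 1/14 = -9913/14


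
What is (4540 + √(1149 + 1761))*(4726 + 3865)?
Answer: 39003140 + 8591*√2910 ≈ 3.9467e+7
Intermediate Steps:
(4540 + √(1149 + 1761))*(4726 + 3865) = (4540 + √2910)*8591 = 39003140 + 8591*√2910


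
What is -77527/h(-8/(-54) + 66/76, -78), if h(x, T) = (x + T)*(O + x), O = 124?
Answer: 81610812252/10131168995 ≈ 8.0554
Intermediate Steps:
h(x, T) = (124 + x)*(T + x) (h(x, T) = (x + T)*(124 + x) = (T + x)*(124 + x) = (124 + x)*(T + x))
-77527/h(-8/(-54) + 66/76, -78) = -77527/((-8/(-54) + 66/76)² + 124*(-78) + 124*(-8/(-54) + 66/76) - 78*(-8/(-54) + 66/76)) = -77527/((-8*(-1/54) + 66*(1/76))² - 9672 + 124*(-8*(-1/54) + 66*(1/76)) - 78*(-8*(-1/54) + 66*(1/76))) = -77527/((4/27 + 33/38)² - 9672 + 124*(4/27 + 33/38) - 78*(4/27 + 33/38)) = -77527/((1043/1026)² - 9672 + 124*(1043/1026) - 78*1043/1026) = -77527/(1087849/1052676 - 9672 + 64666/513 - 13559/171) = -77527/(-10131168995/1052676) = -77527*(-1052676/10131168995) = 81610812252/10131168995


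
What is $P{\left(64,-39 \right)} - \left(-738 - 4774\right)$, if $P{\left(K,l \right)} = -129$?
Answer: $5383$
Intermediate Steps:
$P{\left(64,-39 \right)} - \left(-738 - 4774\right) = -129 - \left(-738 - 4774\right) = -129 - -5512 = -129 + 5512 = 5383$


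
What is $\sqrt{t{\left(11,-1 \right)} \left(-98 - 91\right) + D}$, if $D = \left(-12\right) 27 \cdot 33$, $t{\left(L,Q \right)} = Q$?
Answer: $3 i \sqrt{1167} \approx 102.48 i$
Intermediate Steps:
$D = -10692$ ($D = \left(-324\right) 33 = -10692$)
$\sqrt{t{\left(11,-1 \right)} \left(-98 - 91\right) + D} = \sqrt{- (-98 - 91) - 10692} = \sqrt{\left(-1\right) \left(-189\right) - 10692} = \sqrt{189 - 10692} = \sqrt{-10503} = 3 i \sqrt{1167}$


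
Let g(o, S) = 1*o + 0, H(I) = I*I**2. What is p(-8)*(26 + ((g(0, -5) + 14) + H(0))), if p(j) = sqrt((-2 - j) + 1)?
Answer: 40*sqrt(7) ≈ 105.83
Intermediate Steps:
p(j) = sqrt(-1 - j)
H(I) = I**3
g(o, S) = o (g(o, S) = o + 0 = o)
p(-8)*(26 + ((g(0, -5) + 14) + H(0))) = sqrt(-1 - 1*(-8))*(26 + ((0 + 14) + 0**3)) = sqrt(-1 + 8)*(26 + (14 + 0)) = sqrt(7)*(26 + 14) = sqrt(7)*40 = 40*sqrt(7)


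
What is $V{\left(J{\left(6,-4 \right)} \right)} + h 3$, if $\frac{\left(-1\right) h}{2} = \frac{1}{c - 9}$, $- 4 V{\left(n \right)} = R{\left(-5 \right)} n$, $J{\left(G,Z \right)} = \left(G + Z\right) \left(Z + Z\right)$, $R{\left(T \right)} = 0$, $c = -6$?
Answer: $\frac{2}{5} \approx 0.4$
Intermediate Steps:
$J{\left(G,Z \right)} = 2 Z \left(G + Z\right)$ ($J{\left(G,Z \right)} = \left(G + Z\right) 2 Z = 2 Z \left(G + Z\right)$)
$V{\left(n \right)} = 0$ ($V{\left(n \right)} = - \frac{0 n}{4} = \left(- \frac{1}{4}\right) 0 = 0$)
$h = \frac{2}{15}$ ($h = - \frac{2}{-6 - 9} = - \frac{2}{-15} = \left(-2\right) \left(- \frac{1}{15}\right) = \frac{2}{15} \approx 0.13333$)
$V{\left(J{\left(6,-4 \right)} \right)} + h 3 = 0 + \frac{2}{15} \cdot 3 = 0 + \frac{2}{5} = \frac{2}{5}$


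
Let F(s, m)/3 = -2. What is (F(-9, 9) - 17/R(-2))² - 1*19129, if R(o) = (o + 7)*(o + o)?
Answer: -7640991/400 ≈ -19102.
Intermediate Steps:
F(s, m) = -6 (F(s, m) = 3*(-2) = -6)
R(o) = 2*o*(7 + o) (R(o) = (7 + o)*(2*o) = 2*o*(7 + o))
(F(-9, 9) - 17/R(-2))² - 1*19129 = (-6 - 17*(-1/(4*(7 - 2))))² - 1*19129 = (-6 - 17/(2*(-2)*5))² - 19129 = (-6 - 17/(-20))² - 19129 = (-6 - 17*(-1/20))² - 19129 = (-6 + 17/20)² - 19129 = (-103/20)² - 19129 = 10609/400 - 19129 = -7640991/400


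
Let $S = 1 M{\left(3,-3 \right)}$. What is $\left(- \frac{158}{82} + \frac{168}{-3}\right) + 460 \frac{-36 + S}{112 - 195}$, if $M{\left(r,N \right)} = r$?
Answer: $\frac{425255}{3403} \approx 124.96$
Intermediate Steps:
$S = 3$ ($S = 1 \cdot 3 = 3$)
$\left(- \frac{158}{82} + \frac{168}{-3}\right) + 460 \frac{-36 + S}{112 - 195} = \left(- \frac{158}{82} + \frac{168}{-3}\right) + 460 \frac{-36 + 3}{112 - 195} = \left(\left(-158\right) \frac{1}{82} + 168 \left(- \frac{1}{3}\right)\right) + 460 \left(- \frac{33}{-83}\right) = \left(- \frac{79}{41} - 56\right) + 460 \left(\left(-33\right) \left(- \frac{1}{83}\right)\right) = - \frac{2375}{41} + 460 \cdot \frac{33}{83} = - \frac{2375}{41} + \frac{15180}{83} = \frac{425255}{3403}$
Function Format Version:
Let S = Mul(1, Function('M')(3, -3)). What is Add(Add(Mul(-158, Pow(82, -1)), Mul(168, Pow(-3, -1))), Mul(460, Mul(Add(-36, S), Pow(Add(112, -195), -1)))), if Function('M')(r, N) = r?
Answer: Rational(425255, 3403) ≈ 124.96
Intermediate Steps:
S = 3 (S = Mul(1, 3) = 3)
Add(Add(Mul(-158, Pow(82, -1)), Mul(168, Pow(-3, -1))), Mul(460, Mul(Add(-36, S), Pow(Add(112, -195), -1)))) = Add(Add(Mul(-158, Pow(82, -1)), Mul(168, Pow(-3, -1))), Mul(460, Mul(Add(-36, 3), Pow(Add(112, -195), -1)))) = Add(Add(Mul(-158, Rational(1, 82)), Mul(168, Rational(-1, 3))), Mul(460, Mul(-33, Pow(-83, -1)))) = Add(Add(Rational(-79, 41), -56), Mul(460, Mul(-33, Rational(-1, 83)))) = Add(Rational(-2375, 41), Mul(460, Rational(33, 83))) = Add(Rational(-2375, 41), Rational(15180, 83)) = Rational(425255, 3403)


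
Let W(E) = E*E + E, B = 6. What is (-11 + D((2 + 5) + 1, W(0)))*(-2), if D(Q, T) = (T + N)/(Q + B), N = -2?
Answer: 156/7 ≈ 22.286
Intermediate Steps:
W(E) = E + E**2 (W(E) = E**2 + E = E + E**2)
D(Q, T) = (-2 + T)/(6 + Q) (D(Q, T) = (T - 2)/(Q + 6) = (-2 + T)/(6 + Q))
(-11 + D((2 + 5) + 1, W(0)))*(-2) = (-11 + (-2 + 0*(1 + 0))/(6 + ((2 + 5) + 1)))*(-2) = (-11 + (-2 + 0*1)/(6 + (7 + 1)))*(-2) = (-11 + (-2 + 0)/(6 + 8))*(-2) = (-11 - 2/14)*(-2) = (-11 + (1/14)*(-2))*(-2) = (-11 - 1/7)*(-2) = -78/7*(-2) = 156/7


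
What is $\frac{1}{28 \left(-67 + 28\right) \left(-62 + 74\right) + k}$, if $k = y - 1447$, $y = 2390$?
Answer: $- \frac{1}{12161} \approx -8.223 \cdot 10^{-5}$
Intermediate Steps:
$k = 943$ ($k = 2390 - 1447 = 943$)
$\frac{1}{28 \left(-67 + 28\right) \left(-62 + 74\right) + k} = \frac{1}{28 \left(-67 + 28\right) \left(-62 + 74\right) + 943} = \frac{1}{28 \left(\left(-39\right) 12\right) + 943} = \frac{1}{28 \left(-468\right) + 943} = \frac{1}{-13104 + 943} = \frac{1}{-12161} = - \frac{1}{12161}$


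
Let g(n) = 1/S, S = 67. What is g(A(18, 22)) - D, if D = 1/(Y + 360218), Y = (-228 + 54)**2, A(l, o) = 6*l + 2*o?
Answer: 390427/26163098 ≈ 0.014923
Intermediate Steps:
A(l, o) = 2*o + 6*l
Y = 30276 (Y = (-174)**2 = 30276)
g(n) = 1/67
D = 1/390494 (D = 1/(30276 + 360218) = 1/390494 ≈ 2.5609e-6)
g(A(18, 22)) - D = 1/67 - 1*1/390494 = 1/67 - 1/390494 = 390427/26163098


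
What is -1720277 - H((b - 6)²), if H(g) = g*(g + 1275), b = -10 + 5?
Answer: -1889193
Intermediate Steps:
b = -5
H(g) = g*(1275 + g)
-1720277 - H((b - 6)²) = -1720277 - (-5 - 6)²*(1275 + (-5 - 6)²) = -1720277 - (-11)²*(1275 + (-11)²) = -1720277 - 121*(1275 + 121) = -1720277 - 121*1396 = -1720277 - 1*168916 = -1720277 - 168916 = -1889193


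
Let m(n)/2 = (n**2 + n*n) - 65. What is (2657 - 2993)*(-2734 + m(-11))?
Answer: 799680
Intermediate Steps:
m(n) = -130 + 4*n**2 (m(n) = 2*((n**2 + n*n) - 65) = 2*((n**2 + n**2) - 65) = 2*(2*n**2 - 65) = 2*(-65 + 2*n**2) = -130 + 4*n**2)
(2657 - 2993)*(-2734 + m(-11)) = (2657 - 2993)*(-2734 + (-130 + 4*(-11)**2)) = -336*(-2734 + (-130 + 4*121)) = -336*(-2734 + (-130 + 484)) = -336*(-2734 + 354) = -336*(-2380) = 799680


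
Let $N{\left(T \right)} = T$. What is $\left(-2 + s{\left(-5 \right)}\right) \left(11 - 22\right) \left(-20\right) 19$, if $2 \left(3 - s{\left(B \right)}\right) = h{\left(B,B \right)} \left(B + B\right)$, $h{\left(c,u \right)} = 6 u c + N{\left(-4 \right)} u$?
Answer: $3557180$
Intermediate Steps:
$h{\left(c,u \right)} = - 4 u + 6 c u$ ($h{\left(c,u \right)} = 6 u c - 4 u = 6 c u - 4 u = - 4 u + 6 c u$)
$s{\left(B \right)} = 3 - 2 B^{2} \left(-2 + 3 B\right)$ ($s{\left(B \right)} = 3 - \frac{2 B \left(-2 + 3 B\right) \left(B + B\right)}{2} = 3 - \frac{2 B \left(-2 + 3 B\right) 2 B}{2} = 3 - \frac{4 B^{2} \left(-2 + 3 B\right)}{2} = 3 - 2 B^{2} \left(-2 + 3 B\right)$)
$\left(-2 + s{\left(-5 \right)}\right) \left(11 - 22\right) \left(-20\right) 19 = \left(-2 + \left(3 + \left(-5\right)^{2} \left(4 - -30\right)\right)\right) \left(11 - 22\right) \left(-20\right) 19 = \left(-2 + \left(3 + 25 \left(4 + 30\right)\right)\right) \left(-11\right) \left(-20\right) 19 = \left(-2 + \left(3 + 25 \cdot 34\right)\right) \left(-11\right) \left(-20\right) 19 = \left(-2 + \left(3 + 850\right)\right) \left(-11\right) \left(-20\right) 19 = \left(-2 + 853\right) \left(-11\right) \left(-20\right) 19 = 851 \left(-11\right) \left(-20\right) 19 = \left(-9361\right) \left(-20\right) 19 = 187220 \cdot 19 = 3557180$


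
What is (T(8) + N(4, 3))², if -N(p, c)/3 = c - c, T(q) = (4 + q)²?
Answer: 20736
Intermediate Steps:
N(p, c) = 0 (N(p, c) = -3*(c - c) = -3*0 = 0)
(T(8) + N(4, 3))² = ((4 + 8)² + 0)² = (12² + 0)² = (144 + 0)² = 144² = 20736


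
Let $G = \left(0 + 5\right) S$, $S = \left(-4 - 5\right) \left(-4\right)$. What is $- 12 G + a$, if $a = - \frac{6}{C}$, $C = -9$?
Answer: $- \frac{6478}{3} \approx -2159.3$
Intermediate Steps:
$S = 36$ ($S = \left(-9\right) \left(-4\right) = 36$)
$G = 180$ ($G = \left(0 + 5\right) 36 = 5 \cdot 36 = 180$)
$a = \frac{2}{3}$ ($a = - \frac{6}{-9} = \left(-6\right) \left(- \frac{1}{9}\right) = \frac{2}{3} \approx 0.66667$)
$- 12 G + a = \left(-12\right) 180 + \frac{2}{3} = -2160 + \frac{2}{3} = - \frac{6478}{3}$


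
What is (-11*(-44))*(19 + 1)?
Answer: 9680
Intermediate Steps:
(-11*(-44))*(19 + 1) = 484*20 = 9680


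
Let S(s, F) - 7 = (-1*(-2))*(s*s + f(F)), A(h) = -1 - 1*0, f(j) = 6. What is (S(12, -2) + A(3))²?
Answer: 93636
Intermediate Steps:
A(h) = -1 (A(h) = -1 + 0 = -1)
S(s, F) = 19 + 2*s² (S(s, F) = 7 + (-1*(-2))*(s*s + 6) = 7 + 2*(s² + 6) = 7 + 2*(6 + s²) = 7 + (12 + 2*s²) = 19 + 2*s²)
(S(12, -2) + A(3))² = ((19 + 2*12²) - 1)² = ((19 + 2*144) - 1)² = ((19 + 288) - 1)² = (307 - 1)² = 306² = 93636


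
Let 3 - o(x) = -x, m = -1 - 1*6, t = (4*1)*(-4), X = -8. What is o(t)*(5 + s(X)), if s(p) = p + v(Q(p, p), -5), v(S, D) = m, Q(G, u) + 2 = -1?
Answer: 130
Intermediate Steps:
t = -16 (t = 4*(-4) = -16)
m = -7 (m = -1 - 6 = -7)
Q(G, u) = -3 (Q(G, u) = -2 - 1 = -3)
o(x) = 3 + x (o(x) = 3 - (-1)*x = 3 + x)
v(S, D) = -7
s(p) = -7 + p (s(p) = p - 7 = -7 + p)
o(t)*(5 + s(X)) = (3 - 16)*(5 + (-7 - 8)) = -13*(5 - 15) = -13*(-10) = 130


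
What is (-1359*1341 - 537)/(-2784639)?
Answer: 607652/928213 ≈ 0.65465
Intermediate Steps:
(-1359*1341 - 537)/(-2784639) = (-1822419 - 537)*(-1/2784639) = -1822956*(-1/2784639) = 607652/928213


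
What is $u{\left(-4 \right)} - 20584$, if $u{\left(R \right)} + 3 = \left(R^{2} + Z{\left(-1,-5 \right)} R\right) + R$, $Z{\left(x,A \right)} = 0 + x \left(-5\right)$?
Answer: $-20595$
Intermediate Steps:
$Z{\left(x,A \right)} = - 5 x$ ($Z{\left(x,A \right)} = 0 - 5 x = - 5 x$)
$u{\left(R \right)} = -3 + R^{2} + 6 R$ ($u{\left(R \right)} = -3 + \left(\left(R^{2} + \left(-5\right) \left(-1\right) R\right) + R\right) = -3 + \left(\left(R^{2} + 5 R\right) + R\right) = -3 + \left(R^{2} + 6 R\right) = -3 + R^{2} + 6 R$)
$u{\left(-4 \right)} - 20584 = \left(-3 + \left(-4\right)^{2} + 6 \left(-4\right)\right) - 20584 = \left(-3 + 16 - 24\right) - 20584 = -11 - 20584 = -20595$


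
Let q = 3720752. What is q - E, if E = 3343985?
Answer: 376767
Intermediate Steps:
q - E = 3720752 - 1*3343985 = 3720752 - 3343985 = 376767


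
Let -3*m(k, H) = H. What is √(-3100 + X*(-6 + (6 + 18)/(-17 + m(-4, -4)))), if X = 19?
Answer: I*√7164022/47 ≈ 56.948*I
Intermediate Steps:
m(k, H) = -H/3
√(-3100 + X*(-6 + (6 + 18)/(-17 + m(-4, -4)))) = √(-3100 + 19*(-6 + (6 + 18)/(-17 - ⅓*(-4)))) = √(-3100 + 19*(-6 + 24/(-17 + 4/3))) = √(-3100 + 19*(-6 + 24/(-47/3))) = √(-3100 + 19*(-6 + 24*(-3/47))) = √(-3100 + 19*(-6 - 72/47)) = √(-3100 + 19*(-354/47)) = √(-3100 - 6726/47) = √(-152426/47) = I*√7164022/47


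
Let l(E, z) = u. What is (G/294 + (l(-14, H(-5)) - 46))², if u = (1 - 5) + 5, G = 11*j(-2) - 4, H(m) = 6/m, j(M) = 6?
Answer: 43349056/21609 ≈ 2006.1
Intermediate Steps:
G = 62 (G = 11*6 - 4 = 66 - 4 = 62)
u = 1 (u = -4 + 5 = 1)
l(E, z) = 1
(G/294 + (l(-14, H(-5)) - 46))² = (62/294 + (1 - 46))² = (62*(1/294) - 45)² = (31/147 - 45)² = (-6584/147)² = 43349056/21609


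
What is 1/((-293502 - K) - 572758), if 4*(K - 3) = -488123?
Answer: -4/2976929 ≈ -1.3437e-6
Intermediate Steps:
K = -488111/4 (K = 3 + (¼)*(-488123) = 3 - 488123/4 = -488111/4 ≈ -1.2203e+5)
1/((-293502 - K) - 572758) = 1/((-293502 - 1*(-488111/4)) - 572758) = 1/((-293502 + 488111/4) - 572758) = 1/(-685897/4 - 572758) = 1/(-2976929/4) = -4/2976929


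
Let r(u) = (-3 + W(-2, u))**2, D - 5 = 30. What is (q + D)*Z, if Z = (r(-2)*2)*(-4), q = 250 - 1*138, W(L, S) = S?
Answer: -29400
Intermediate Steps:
D = 35 (D = 5 + 30 = 35)
q = 112 (q = 250 - 138 = 112)
r(u) = (-3 + u)**2
Z = -200 (Z = ((-3 - 2)**2*2)*(-4) = ((-5)**2*2)*(-4) = (25*2)*(-4) = 50*(-4) = -200)
(q + D)*Z = (112 + 35)*(-200) = 147*(-200) = -29400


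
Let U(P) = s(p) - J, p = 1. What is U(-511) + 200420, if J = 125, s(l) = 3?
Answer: 200298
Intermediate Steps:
U(P) = -122 (U(P) = 3 - 1*125 = 3 - 125 = -122)
U(-511) + 200420 = -122 + 200420 = 200298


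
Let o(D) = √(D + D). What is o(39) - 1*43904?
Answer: -43904 + √78 ≈ -43895.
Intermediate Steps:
o(D) = √2*√D (o(D) = √(2*D) = √2*√D)
o(39) - 1*43904 = √2*√39 - 1*43904 = √78 - 43904 = -43904 + √78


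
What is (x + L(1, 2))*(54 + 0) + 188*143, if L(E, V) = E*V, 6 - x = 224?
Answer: 15220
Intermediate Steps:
x = -218 (x = 6 - 1*224 = 6 - 224 = -218)
(x + L(1, 2))*(54 + 0) + 188*143 = (-218 + 1*2)*(54 + 0) + 188*143 = (-218 + 2)*54 + 26884 = -216*54 + 26884 = -11664 + 26884 = 15220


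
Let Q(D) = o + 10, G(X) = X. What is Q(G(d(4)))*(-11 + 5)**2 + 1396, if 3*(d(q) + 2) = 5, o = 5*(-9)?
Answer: 136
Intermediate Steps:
o = -45
d(q) = -1/3 (d(q) = -2 + (1/3)*5 = -2 + 5/3 = -1/3)
Q(D) = -35 (Q(D) = -45 + 10 = -35)
Q(G(d(4)))*(-11 + 5)**2 + 1396 = -35*(-11 + 5)**2 + 1396 = -35*(-6)**2 + 1396 = -35*36 + 1396 = -1260 + 1396 = 136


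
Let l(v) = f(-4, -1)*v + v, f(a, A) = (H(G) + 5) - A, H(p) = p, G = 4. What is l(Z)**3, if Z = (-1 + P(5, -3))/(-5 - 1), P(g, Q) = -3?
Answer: 10648/27 ≈ 394.37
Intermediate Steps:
Z = 2/3 (Z = (-1 - 3)/(-5 - 1) = -4/(-6) = -4*(-1/6) = 2/3 ≈ 0.66667)
f(a, A) = 9 - A (f(a, A) = (4 + 5) - A = 9 - A)
l(v) = 11*v (l(v) = (9 - 1*(-1))*v + v = (9 + 1)*v + v = 10*v + v = 11*v)
l(Z)**3 = (11*(2/3))**3 = (22/3)**3 = 10648/27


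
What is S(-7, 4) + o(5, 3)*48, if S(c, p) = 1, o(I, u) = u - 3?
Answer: 1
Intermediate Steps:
o(I, u) = -3 + u
S(-7, 4) + o(5, 3)*48 = 1 + (-3 + 3)*48 = 1 + 0*48 = 1 + 0 = 1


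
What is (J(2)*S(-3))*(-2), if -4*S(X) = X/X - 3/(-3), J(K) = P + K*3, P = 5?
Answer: 11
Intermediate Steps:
J(K) = 5 + 3*K (J(K) = 5 + K*3 = 5 + 3*K)
S(X) = -1/2 (S(X) = -(X/X - 3/(-3))/4 = -(1 - 3*(-1/3))/4 = -(1 + 1)/4 = -1/4*2 = -1/2)
(J(2)*S(-3))*(-2) = ((5 + 3*2)*(-1/2))*(-2) = ((5 + 6)*(-1/2))*(-2) = (11*(-1/2))*(-2) = -11/2*(-2) = 11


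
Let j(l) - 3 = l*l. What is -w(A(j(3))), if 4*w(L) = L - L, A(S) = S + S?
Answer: 0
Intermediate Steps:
j(l) = 3 + l**2 (j(l) = 3 + l*l = 3 + l**2)
A(S) = 2*S
w(L) = 0 (w(L) = (L - L)/4 = (1/4)*0 = 0)
-w(A(j(3))) = -1*0 = 0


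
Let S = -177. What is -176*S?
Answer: 31152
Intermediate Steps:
-176*S = -176*(-177) = 31152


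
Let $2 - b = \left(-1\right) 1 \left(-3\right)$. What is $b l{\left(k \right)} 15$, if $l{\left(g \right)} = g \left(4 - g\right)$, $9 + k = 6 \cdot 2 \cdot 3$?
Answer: $9315$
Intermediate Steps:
$k = 27$ ($k = -9 + 6 \cdot 2 \cdot 3 = -9 + 12 \cdot 3 = -9 + 36 = 27$)
$b = -1$ ($b = 2 - \left(-1\right) 1 \left(-3\right) = 2 - \left(-1\right) \left(-3\right) = 2 - 3 = -1$)
$b l{\left(k \right)} 15 = - 27 \left(4 - 27\right) 15 = - 27 \left(-23\right) 15 = \left(-1\right) \left(-621\right) 15 = 621 \cdot 15 = 9315$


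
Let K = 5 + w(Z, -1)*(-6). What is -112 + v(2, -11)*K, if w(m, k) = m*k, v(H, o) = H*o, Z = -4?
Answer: 306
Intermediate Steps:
w(m, k) = k*m
K = -19 (K = 5 - 1*(-4)*(-6) = 5 + 4*(-6) = 5 - 24 = -19)
-112 + v(2, -11)*K = -112 + (2*(-11))*(-19) = -112 - 22*(-19) = -112 + 418 = 306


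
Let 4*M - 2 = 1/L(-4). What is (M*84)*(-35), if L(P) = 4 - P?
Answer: -12495/8 ≈ -1561.9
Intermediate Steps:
M = 17/32 (M = ½ + 1/(4*(4 - 1*(-4))) = ½ + 1/(4*(4 + 4)) = ½ + (¼)/8 = ½ + (¼)*(⅛) = ½ + 1/32 = 17/32 ≈ 0.53125)
(M*84)*(-35) = ((17/32)*84)*(-35) = (357/8)*(-35) = -12495/8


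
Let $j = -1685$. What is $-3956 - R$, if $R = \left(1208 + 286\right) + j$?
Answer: $-3765$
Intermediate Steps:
$R = -191$ ($R = \left(1208 + 286\right) - 1685 = 1494 - 1685 = -191$)
$-3956 - R = -3956 - -191 = -3956 + 191 = -3765$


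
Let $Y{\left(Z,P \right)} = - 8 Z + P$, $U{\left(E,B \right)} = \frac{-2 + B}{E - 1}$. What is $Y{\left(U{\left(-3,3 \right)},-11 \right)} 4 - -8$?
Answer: $-28$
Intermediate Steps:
$U{\left(E,B \right)} = \frac{-2 + B}{-1 + E}$
$Y{\left(Z,P \right)} = P - 8 Z$
$Y{\left(U{\left(-3,3 \right)},-11 \right)} 4 - -8 = \left(-11 - 8 \frac{-2 + 3}{-1 - 3}\right) 4 - -8 = \left(-11 - 8 \frac{1}{-4} \cdot 1\right) 4 + 8 = \left(-11 - 8 \left(\left(- \frac{1}{4}\right) 1\right)\right) 4 + 8 = \left(-11 - -2\right) 4 + 8 = \left(-11 + 2\right) 4 + 8 = \left(-9\right) 4 + 8 = -36 + 8 = -28$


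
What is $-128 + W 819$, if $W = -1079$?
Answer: $-883829$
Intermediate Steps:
$-128 + W 819 = -128 - 883701 = -883829$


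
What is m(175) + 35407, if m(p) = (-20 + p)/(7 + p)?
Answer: 6444229/182 ≈ 35408.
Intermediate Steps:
m(p) = (-20 + p)/(7 + p)
m(175) + 35407 = (-20 + 175)/(7 + 175) + 35407 = 155/182 + 35407 = 6444229/182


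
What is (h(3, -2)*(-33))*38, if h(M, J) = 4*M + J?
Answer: -12540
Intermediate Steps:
h(M, J) = J + 4*M
(h(3, -2)*(-33))*38 = ((-2 + 4*3)*(-33))*38 = ((-2 + 12)*(-33))*38 = (10*(-33))*38 = -330*38 = -12540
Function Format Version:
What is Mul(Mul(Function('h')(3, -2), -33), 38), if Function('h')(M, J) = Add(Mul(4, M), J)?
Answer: -12540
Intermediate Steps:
Function('h')(M, J) = Add(J, Mul(4, M))
Mul(Mul(Function('h')(3, -2), -33), 38) = Mul(Mul(Add(-2, Mul(4, 3)), -33), 38) = Mul(Mul(Add(-2, 12), -33), 38) = Mul(Mul(10, -33), 38) = Mul(-330, 38) = -12540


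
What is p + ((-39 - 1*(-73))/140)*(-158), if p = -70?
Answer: -3793/35 ≈ -108.37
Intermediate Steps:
p + ((-39 - 1*(-73))/140)*(-158) = -70 + ((-39 - 1*(-73))/140)*(-158) = -70 + ((-39 + 73)*(1/140))*(-158) = -70 + (34*(1/140))*(-158) = -70 + (17/70)*(-158) = -70 - 1343/35 = -3793/35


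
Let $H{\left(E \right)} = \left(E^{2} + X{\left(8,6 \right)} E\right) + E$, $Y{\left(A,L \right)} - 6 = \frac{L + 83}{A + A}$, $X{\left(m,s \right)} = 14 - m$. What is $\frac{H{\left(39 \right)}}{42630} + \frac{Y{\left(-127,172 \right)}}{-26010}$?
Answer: $\frac{43696427}{1043099260} \approx 0.041891$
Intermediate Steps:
$Y{\left(A,L \right)} = 6 + \frac{83 + L}{2 A}$ ($Y{\left(A,L \right)} = 6 + \frac{L + 83}{A + A} = 6 + \frac{83 + L}{2 A}$)
$H{\left(E \right)} = E^{2} + 7 E$ ($H{\left(E \right)} = \left(E^{2} + \left(14 - 8\right) E\right) + E = \left(E^{2} + 6 E\right) + E = E^{2} + 7 E$)
$\frac{H{\left(39 \right)}}{42630} + \frac{Y{\left(-127,172 \right)}}{-26010} = \frac{39 \left(7 + 39\right)}{42630} + \frac{\frac{1}{2} \frac{1}{-127} \left(83 + 172 + 12 \left(-127\right)\right)}{-26010} = 39 \cdot 46 \cdot \frac{1}{42630} + \frac{1}{2} \left(- \frac{1}{127}\right) \left(83 + 172 - 1524\right) \left(- \frac{1}{26010}\right) = 1794 \cdot \frac{1}{42630} + \frac{1}{2} \left(- \frac{1}{127}\right) \left(-1269\right) \left(- \frac{1}{26010}\right) = \frac{299}{7105} + \frac{1269}{254} \left(- \frac{1}{26010}\right) = \frac{299}{7105} - \frac{141}{734060} = \frac{43696427}{1043099260}$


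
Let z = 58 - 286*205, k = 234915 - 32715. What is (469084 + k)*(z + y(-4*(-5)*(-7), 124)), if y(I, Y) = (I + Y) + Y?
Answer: -39245947776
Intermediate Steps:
k = 202200
z = -58572 (z = 58 - 58630 = -58572)
y(I, Y) = I + 2*Y
(469084 + k)*(z + y(-4*(-5)*(-7), 124)) = (469084 + 202200)*(-58572 + (-4*(-5)*(-7) + 2*124)) = 671284*(-58572 + (20*(-7) + 248)) = 671284*(-58572 + (-140 + 248)) = 671284*(-58572 + 108) = 671284*(-58464) = -39245947776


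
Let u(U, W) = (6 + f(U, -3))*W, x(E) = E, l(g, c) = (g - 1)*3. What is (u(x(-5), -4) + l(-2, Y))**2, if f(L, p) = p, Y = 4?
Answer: 441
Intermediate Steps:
l(g, c) = -3 + 3*g (l(g, c) = (-1 + g)*3 = -3 + 3*g)
u(U, W) = 3*W (u(U, W) = (6 - 3)*W = 3*W)
(u(x(-5), -4) + l(-2, Y))**2 = (3*(-4) + (-3 + 3*(-2)))**2 = (-12 + (-3 - 6))**2 = (-12 - 9)**2 = (-21)**2 = 441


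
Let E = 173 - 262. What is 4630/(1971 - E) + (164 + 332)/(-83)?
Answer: -63747/17098 ≈ -3.7283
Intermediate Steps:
E = -89
4630/(1971 - E) + (164 + 332)/(-83) = 4630/(1971 - 1*(-89)) + (164 + 332)/(-83) = 4630/(1971 + 89) + 496*(-1/83) = 4630/2060 - 496/83 = 4630*(1/2060) - 496/83 = 463/206 - 496/83 = -63747/17098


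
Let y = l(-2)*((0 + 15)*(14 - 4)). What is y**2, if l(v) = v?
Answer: 90000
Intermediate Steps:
y = -300 (y = -2*(0 + 15)*(14 - 4) = -30*10 = -2*150 = -300)
y**2 = (-300)**2 = 90000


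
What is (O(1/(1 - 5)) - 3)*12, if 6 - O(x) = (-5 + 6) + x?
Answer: 27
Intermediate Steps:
O(x) = 5 - x (O(x) = 6 - ((-5 + 6) + x) = 6 - (1 + x) = 6 + (-1 - x) = 5 - x)
(O(1/(1 - 5)) - 3)*12 = ((5 - 1/(1 - 5)) - 3)*12 = ((5 - 1/(-4)) - 3)*12 = ((5 - 1*(-¼)) - 3)*12 = ((5 + ¼) - 3)*12 = (21/4 - 3)*12 = (9/4)*12 = 27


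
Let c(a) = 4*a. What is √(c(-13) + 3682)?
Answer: 11*√30 ≈ 60.250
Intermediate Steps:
√(c(-13) + 3682) = √(4*(-13) + 3682) = √(-52 + 3682) = √3630 = 11*√30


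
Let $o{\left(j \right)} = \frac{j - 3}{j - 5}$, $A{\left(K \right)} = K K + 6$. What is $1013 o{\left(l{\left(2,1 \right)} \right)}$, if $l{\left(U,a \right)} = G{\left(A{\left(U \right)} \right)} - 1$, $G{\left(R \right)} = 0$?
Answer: $\frac{2026}{3} \approx 675.33$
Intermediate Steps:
$A{\left(K \right)} = 6 + K^{2}$ ($A{\left(K \right)} = K^{2} + 6 = 6 + K^{2}$)
$l{\left(U,a \right)} = -1$ ($l{\left(U,a \right)} = 0 - 1 = -1$)
$o{\left(j \right)} = \frac{-3 + j}{-5 + j}$
$1013 o{\left(l{\left(2,1 \right)} \right)} = 1013 \frac{-3 - 1}{-5 - 1} = 1013 \frac{1}{-6} \left(-4\right) = 1013 \left(\left(- \frac{1}{6}\right) \left(-4\right)\right) = 1013 \cdot \frac{2}{3} = \frac{2026}{3}$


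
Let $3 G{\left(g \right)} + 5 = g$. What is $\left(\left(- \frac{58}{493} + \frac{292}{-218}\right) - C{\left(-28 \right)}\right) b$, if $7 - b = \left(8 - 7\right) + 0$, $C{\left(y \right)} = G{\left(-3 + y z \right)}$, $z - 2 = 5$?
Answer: $\frac{739824}{1853} \approx 399.26$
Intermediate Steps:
$z = 7$ ($z = 2 + 5 = 7$)
$G{\left(g \right)} = - \frac{5}{3} + \frac{g}{3}$
$C{\left(y \right)} = - \frac{8}{3} + \frac{7 y}{3}$ ($C{\left(y \right)} = - \frac{5}{3} + \frac{-3 + y 7}{3} = - \frac{5}{3} + \frac{-3 + 7 y}{3} = - \frac{5}{3} + \left(-1 + \frac{7 y}{3}\right) = - \frac{8}{3} + \frac{7 y}{3}$)
$b = 6$ ($b = 7 - \left(\left(8 - 7\right) + 0\right) = 7 - \left(1 + 0\right) = 7 - 1 = 6$)
$\left(\left(- \frac{58}{493} + \frac{292}{-218}\right) - C{\left(-28 \right)}\right) b = \left(\left(- \frac{58}{493} + \frac{292}{-218}\right) - \left(- \frac{8}{3} + \frac{7}{3} \left(-28\right)\right)\right) 6 = \left(\left(\left(-58\right) \frac{1}{493} + 292 \left(- \frac{1}{218}\right)\right) - \left(- \frac{8}{3} - \frac{196}{3}\right)\right) 6 = \left(\left(- \frac{2}{17} - \frac{146}{109}\right) - -68\right) 6 = \left(- \frac{2700}{1853} + 68\right) 6 = \frac{123304}{1853} \cdot 6 = \frac{739824}{1853}$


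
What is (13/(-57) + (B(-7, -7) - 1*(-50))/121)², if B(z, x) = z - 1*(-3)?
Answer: 1100401/47568609 ≈ 0.023133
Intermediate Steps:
B(z, x) = 3 + z (B(z, x) = z + 3 = 3 + z)
(13/(-57) + (B(-7, -7) - 1*(-50))/121)² = (13/(-57) + ((3 - 7) - 1*(-50))/121)² = (13*(-1/57) + (-4 + 50)*(1/121))² = (-13/57 + 46*(1/121))² = (-13/57 + 46/121)² = (1049/6897)² = 1100401/47568609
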